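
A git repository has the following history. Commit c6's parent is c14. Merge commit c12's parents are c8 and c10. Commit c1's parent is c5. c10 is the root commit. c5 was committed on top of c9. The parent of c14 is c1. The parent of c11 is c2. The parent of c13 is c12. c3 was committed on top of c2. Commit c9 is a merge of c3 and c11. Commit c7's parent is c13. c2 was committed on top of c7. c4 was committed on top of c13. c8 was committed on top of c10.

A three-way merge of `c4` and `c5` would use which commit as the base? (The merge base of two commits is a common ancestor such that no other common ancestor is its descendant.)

Ancestors of c4: {c10, c12, c13, c4, c8}.
Ancestors of c5: {c10, c11, c12, c13, c2, c3, c5, c7, c8, c9}.
Common ancestors: {c10, c12, c13, c8}.
Among these, c13 is not an ancestor of any other common ancestor — it is the merge base.

c13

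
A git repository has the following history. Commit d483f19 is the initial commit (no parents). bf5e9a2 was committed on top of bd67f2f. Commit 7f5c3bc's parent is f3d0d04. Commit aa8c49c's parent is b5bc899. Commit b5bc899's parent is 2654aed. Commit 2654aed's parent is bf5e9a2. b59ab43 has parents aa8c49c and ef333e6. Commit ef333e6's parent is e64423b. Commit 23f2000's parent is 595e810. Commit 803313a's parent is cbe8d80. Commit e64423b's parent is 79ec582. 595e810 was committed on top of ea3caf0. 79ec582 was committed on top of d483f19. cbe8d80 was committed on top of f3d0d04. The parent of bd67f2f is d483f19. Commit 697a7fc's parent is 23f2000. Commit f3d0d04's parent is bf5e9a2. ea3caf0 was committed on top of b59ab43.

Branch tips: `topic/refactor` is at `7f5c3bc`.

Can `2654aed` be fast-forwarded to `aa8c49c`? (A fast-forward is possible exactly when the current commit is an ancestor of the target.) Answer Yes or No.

Yes

A fast-forward from 2654aed to aa8c49c is possible iff 2654aed is an ancestor of aa8c49c.
Ancestors of aa8c49c: {2654aed, aa8c49c, b5bc899, bd67f2f, bf5e9a2, d483f19}.
2654aed is among them, so fast-forward is possible.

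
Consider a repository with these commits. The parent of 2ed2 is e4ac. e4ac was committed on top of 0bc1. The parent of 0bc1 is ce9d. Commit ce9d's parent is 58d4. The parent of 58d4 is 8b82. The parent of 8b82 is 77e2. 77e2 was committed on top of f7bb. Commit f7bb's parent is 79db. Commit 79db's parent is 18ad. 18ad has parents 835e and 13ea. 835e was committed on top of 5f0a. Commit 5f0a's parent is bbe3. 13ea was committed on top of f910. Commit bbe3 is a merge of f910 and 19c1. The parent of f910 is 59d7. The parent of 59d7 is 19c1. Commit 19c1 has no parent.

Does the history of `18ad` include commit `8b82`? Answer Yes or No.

No

Ancestors of 18ad: {13ea, 18ad, 19c1, 59d7, 5f0a, 835e, bbe3, f910}.
8b82 is not in that set, so it is not an ancestor of 18ad.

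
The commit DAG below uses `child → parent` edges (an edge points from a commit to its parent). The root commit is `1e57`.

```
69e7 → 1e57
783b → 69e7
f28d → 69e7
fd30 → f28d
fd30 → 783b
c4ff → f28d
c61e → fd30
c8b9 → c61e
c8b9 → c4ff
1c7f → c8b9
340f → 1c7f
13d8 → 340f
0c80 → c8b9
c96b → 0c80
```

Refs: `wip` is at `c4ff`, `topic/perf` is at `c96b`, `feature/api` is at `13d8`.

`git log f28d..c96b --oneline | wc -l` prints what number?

7

Reachable from c96b: {0c80, 1e57, 69e7, 783b, c4ff, c61e, c8b9, c96b, f28d, fd30}.
Reachable from f28d: {1e57, 69e7, f28d}.
In c96b's history but not f28d's: {0c80, 783b, c4ff, c61e, c8b9, c96b, fd30} — 7 commits.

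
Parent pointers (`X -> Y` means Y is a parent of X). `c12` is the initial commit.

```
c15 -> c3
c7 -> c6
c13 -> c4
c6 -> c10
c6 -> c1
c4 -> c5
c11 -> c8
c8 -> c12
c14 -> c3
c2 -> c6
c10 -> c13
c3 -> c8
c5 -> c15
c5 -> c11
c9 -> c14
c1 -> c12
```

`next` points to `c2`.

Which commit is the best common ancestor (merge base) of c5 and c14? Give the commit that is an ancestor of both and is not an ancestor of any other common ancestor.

Ancestors of c5: {c11, c12, c15, c3, c5, c8}.
Ancestors of c14: {c12, c14, c3, c8}.
Common ancestors: {c12, c3, c8}.
Among these, c3 is not an ancestor of any other common ancestor — it is the merge base.

c3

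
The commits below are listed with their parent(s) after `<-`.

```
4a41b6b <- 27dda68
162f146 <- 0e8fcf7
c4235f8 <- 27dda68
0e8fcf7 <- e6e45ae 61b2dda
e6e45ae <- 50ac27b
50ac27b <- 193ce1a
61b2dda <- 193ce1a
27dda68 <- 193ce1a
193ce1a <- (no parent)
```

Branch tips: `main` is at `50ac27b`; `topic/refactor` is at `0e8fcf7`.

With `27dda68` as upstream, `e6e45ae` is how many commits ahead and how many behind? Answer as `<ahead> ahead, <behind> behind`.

Reachable from e6e45ae: {193ce1a, 50ac27b, e6e45ae}.
Reachable from 27dda68: {193ce1a, 27dda68}.
Only in e6e45ae's history (ahead): {50ac27b, e6e45ae} — 2.
Only in 27dda68's history (behind): {27dda68} — 1.

2 ahead, 1 behind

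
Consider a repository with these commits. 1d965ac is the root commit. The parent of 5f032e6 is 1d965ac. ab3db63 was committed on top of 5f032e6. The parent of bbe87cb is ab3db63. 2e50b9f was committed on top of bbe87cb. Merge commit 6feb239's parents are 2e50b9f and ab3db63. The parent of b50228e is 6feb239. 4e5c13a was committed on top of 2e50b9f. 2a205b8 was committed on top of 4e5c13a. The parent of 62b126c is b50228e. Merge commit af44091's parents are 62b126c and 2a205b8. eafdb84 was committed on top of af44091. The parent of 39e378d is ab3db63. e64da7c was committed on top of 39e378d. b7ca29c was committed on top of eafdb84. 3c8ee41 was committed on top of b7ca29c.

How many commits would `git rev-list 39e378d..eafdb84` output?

9

Reachable from eafdb84: {1d965ac, 2a205b8, 2e50b9f, 4e5c13a, 5f032e6, 62b126c, 6feb239, ab3db63, af44091, b50228e, bbe87cb, eafdb84}.
Reachable from 39e378d: {1d965ac, 39e378d, 5f032e6, ab3db63}.
In eafdb84's history but not 39e378d's: {2a205b8, 2e50b9f, 4e5c13a, 62b126c, 6feb239, af44091, b50228e, bbe87cb, eafdb84} — 9 commits.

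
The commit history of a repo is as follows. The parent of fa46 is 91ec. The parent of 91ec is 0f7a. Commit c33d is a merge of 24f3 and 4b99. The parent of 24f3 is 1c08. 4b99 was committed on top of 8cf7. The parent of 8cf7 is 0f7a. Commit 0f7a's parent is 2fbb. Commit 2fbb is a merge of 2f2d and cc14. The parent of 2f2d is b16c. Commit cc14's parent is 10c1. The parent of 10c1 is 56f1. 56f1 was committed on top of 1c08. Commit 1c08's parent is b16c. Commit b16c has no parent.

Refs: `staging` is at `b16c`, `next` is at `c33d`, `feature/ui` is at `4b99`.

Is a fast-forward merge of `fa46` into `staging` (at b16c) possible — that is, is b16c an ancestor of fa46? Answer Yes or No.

A fast-forward from b16c to fa46 is possible iff b16c is an ancestor of fa46.
Ancestors of fa46: {0f7a, 10c1, 1c08, 2f2d, 2fbb, 56f1, 91ec, b16c, cc14, fa46}.
b16c is among them, so fast-forward is possible.

Yes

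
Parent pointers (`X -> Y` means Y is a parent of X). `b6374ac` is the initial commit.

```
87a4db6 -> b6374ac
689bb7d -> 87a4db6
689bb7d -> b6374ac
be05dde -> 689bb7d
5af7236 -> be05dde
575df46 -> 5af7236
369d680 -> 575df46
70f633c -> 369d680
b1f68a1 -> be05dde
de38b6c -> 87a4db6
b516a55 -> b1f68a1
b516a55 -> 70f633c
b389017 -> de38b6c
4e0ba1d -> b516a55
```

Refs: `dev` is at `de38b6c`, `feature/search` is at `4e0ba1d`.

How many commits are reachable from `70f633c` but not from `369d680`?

Reachable from 70f633c: {369d680, 575df46, 5af7236, 689bb7d, 70f633c, 87a4db6, b6374ac, be05dde}.
Reachable from 369d680: {369d680, 575df46, 5af7236, 689bb7d, 87a4db6, b6374ac, be05dde}.
In 70f633c's history but not 369d680's: {70f633c} — 1 commit.

1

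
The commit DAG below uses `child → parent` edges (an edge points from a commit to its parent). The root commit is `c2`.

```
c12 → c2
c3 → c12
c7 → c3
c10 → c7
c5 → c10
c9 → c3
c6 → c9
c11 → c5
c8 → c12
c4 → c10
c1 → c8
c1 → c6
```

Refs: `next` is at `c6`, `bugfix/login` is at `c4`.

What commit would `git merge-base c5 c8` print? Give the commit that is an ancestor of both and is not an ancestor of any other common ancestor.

c12

Ancestors of c5: {c10, c12, c2, c3, c5, c7}.
Ancestors of c8: {c12, c2, c8}.
Common ancestors: {c12, c2}.
Among these, c12 is not an ancestor of any other common ancestor — it is the merge base.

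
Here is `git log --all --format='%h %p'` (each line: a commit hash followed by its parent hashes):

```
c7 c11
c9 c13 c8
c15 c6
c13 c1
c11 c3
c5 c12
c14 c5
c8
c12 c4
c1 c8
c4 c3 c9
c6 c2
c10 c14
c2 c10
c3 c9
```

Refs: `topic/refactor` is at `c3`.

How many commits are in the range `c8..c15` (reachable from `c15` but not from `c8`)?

Reachable from c15: {c1, c10, c12, c13, c14, c15, c2, c3, c4, c5, c6, c8, c9}.
Reachable from c8: {c8}.
In c15's history but not c8's: {c1, c10, c12, c13, c14, c15, c2, c3, c4, c5, c6, c9} — 12 commits.

12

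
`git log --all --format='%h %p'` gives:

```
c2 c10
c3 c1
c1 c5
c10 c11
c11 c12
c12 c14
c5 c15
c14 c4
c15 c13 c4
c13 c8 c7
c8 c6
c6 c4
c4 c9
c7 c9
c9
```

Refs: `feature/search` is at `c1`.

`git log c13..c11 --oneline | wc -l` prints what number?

3

Reachable from c11: {c11, c12, c14, c4, c9}.
Reachable from c13: {c13, c4, c6, c7, c8, c9}.
In c11's history but not c13's: {c11, c12, c14} — 3 commits.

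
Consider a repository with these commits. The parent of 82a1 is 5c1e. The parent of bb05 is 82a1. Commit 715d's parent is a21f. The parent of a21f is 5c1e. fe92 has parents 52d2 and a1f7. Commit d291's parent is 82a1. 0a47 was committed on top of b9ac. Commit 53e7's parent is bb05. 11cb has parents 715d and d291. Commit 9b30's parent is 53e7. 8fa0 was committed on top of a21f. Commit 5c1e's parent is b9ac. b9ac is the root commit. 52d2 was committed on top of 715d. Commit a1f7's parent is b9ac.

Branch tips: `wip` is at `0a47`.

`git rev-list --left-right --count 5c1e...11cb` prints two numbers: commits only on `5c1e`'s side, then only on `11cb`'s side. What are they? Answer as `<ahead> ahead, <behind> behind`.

0 ahead, 5 behind

Reachable from 5c1e: {5c1e, b9ac}.
Reachable from 11cb: {11cb, 5c1e, 715d, 82a1, a21f, b9ac, d291}.
Only in 5c1e's history (ahead): {} — 0.
Only in 11cb's history (behind): {11cb, 715d, 82a1, a21f, d291} — 5.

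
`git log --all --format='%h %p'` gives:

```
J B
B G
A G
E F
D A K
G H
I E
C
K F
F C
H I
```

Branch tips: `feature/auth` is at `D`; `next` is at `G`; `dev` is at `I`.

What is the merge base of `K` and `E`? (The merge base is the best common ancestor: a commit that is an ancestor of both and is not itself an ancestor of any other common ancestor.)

F

Ancestors of K: {C, F, K}.
Ancestors of E: {C, E, F}.
Common ancestors: {C, F}.
Among these, F is not an ancestor of any other common ancestor — it is the merge base.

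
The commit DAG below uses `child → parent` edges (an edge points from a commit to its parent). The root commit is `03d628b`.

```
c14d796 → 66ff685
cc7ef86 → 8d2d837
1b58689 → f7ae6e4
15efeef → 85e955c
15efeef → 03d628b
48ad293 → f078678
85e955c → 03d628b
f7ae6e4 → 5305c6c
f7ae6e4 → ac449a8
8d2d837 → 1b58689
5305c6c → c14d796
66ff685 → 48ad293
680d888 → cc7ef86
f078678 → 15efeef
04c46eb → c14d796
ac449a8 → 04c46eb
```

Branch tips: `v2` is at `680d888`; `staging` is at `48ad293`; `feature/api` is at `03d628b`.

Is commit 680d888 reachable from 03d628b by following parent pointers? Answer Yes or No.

No

Ancestors of 03d628b: {03d628b}.
680d888 is not in that set, so it is not an ancestor of 03d628b.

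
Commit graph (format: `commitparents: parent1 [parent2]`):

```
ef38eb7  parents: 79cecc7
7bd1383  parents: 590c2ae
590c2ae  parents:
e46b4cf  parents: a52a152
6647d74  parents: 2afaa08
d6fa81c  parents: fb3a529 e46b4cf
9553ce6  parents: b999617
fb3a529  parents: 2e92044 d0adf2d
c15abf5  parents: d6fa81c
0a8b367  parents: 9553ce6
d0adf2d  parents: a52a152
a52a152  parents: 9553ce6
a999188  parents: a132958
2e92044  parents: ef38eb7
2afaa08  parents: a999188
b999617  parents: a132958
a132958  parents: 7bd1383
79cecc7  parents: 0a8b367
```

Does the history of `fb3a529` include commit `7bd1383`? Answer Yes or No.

Ancestors of fb3a529 (commits reachable by following parents): {0a8b367, 2e92044, 590c2ae, 79cecc7, 7bd1383, 9553ce6, a132958, a52a152, b999617, d0adf2d, ef38eb7, fb3a529}.
7bd1383 is in that set, so it is an ancestor of fb3a529.

Yes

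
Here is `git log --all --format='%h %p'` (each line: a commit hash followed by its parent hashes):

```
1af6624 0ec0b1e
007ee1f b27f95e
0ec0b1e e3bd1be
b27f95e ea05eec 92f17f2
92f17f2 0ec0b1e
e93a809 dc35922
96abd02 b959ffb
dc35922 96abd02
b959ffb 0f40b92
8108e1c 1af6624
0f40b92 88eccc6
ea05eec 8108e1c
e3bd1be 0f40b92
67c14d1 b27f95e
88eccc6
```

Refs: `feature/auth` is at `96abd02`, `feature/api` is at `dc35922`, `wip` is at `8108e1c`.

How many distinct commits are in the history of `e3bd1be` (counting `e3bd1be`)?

Walking parent pointers from e3bd1be: reachable set = {0f40b92, 88eccc6, e3bd1be}.
That is 3 commits.

3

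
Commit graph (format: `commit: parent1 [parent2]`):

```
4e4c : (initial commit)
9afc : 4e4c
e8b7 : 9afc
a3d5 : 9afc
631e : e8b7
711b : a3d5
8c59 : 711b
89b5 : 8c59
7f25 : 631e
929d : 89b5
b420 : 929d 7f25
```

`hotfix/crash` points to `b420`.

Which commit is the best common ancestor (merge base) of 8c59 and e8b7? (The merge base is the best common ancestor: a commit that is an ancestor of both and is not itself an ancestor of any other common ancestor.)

9afc

Ancestors of 8c59: {4e4c, 711b, 8c59, 9afc, a3d5}.
Ancestors of e8b7: {4e4c, 9afc, e8b7}.
Common ancestors: {4e4c, 9afc}.
Among these, 9afc is not an ancestor of any other common ancestor — it is the merge base.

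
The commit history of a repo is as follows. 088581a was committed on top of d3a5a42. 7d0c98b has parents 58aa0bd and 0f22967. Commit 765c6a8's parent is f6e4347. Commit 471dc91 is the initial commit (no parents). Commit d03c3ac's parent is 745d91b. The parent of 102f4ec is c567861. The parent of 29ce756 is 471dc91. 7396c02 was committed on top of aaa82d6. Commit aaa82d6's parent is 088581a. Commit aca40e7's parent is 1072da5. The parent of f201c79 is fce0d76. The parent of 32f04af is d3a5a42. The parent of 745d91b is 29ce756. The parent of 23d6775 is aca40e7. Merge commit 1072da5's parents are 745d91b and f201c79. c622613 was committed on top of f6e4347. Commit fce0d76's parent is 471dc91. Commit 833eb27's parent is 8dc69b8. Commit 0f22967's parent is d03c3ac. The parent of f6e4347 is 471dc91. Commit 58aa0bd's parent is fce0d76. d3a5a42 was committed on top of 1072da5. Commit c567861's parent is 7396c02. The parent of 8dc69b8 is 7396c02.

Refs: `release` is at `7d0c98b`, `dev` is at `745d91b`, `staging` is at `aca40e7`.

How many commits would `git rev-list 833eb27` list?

12

Walking parent pointers from 833eb27: reachable set = {088581a, 1072da5, 29ce756, 471dc91, 7396c02, 745d91b, 833eb27, 8dc69b8, aaa82d6, d3a5a42, f201c79, fce0d76}.
That is 12 commits.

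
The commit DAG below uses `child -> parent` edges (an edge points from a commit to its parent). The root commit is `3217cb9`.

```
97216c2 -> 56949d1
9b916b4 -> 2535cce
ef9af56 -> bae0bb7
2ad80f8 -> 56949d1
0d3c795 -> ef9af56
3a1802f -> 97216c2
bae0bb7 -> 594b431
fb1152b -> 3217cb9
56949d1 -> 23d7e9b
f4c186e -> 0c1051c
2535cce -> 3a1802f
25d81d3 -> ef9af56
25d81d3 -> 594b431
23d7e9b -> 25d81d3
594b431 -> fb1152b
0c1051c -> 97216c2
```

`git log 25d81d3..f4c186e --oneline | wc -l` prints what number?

Reachable from f4c186e: {0c1051c, 23d7e9b, 25d81d3, 3217cb9, 56949d1, 594b431, 97216c2, bae0bb7, ef9af56, f4c186e, fb1152b}.
Reachable from 25d81d3: {25d81d3, 3217cb9, 594b431, bae0bb7, ef9af56, fb1152b}.
In f4c186e's history but not 25d81d3's: {0c1051c, 23d7e9b, 56949d1, 97216c2, f4c186e} — 5 commits.

5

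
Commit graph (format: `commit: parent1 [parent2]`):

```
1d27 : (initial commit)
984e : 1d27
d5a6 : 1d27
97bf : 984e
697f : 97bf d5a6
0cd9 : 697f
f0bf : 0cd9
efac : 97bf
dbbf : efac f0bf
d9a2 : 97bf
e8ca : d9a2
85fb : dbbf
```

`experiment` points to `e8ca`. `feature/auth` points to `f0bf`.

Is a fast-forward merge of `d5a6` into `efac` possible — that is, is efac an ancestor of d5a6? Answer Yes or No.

No

A fast-forward from efac to d5a6 is possible iff efac is an ancestor of d5a6.
Ancestors of d5a6: {1d27, d5a6}.
efac is not among them, so fast-forward is not possible.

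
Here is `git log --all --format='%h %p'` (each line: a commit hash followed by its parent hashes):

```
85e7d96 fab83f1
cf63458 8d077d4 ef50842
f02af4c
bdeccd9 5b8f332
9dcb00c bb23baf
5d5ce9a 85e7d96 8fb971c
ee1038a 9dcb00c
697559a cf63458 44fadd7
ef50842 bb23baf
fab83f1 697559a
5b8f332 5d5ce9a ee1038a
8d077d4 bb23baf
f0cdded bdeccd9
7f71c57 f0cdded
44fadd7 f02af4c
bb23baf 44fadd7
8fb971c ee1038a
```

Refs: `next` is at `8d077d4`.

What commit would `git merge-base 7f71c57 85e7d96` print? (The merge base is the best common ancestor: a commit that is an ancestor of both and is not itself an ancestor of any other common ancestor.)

Ancestors of 7f71c57: {44fadd7, 5b8f332, 5d5ce9a, 697559a, 7f71c57, 85e7d96, 8d077d4, 8fb971c, 9dcb00c, bb23baf, bdeccd9, cf63458, ee1038a, ef50842, f02af4c, f0cdded, fab83f1}.
Ancestors of 85e7d96: {44fadd7, 697559a, 85e7d96, 8d077d4, bb23baf, cf63458, ef50842, f02af4c, fab83f1}.
Common ancestors: {44fadd7, 697559a, 85e7d96, 8d077d4, bb23baf, cf63458, ef50842, f02af4c, fab83f1}.
Among these, 85e7d96 is not an ancestor of any other common ancestor — it is the merge base.

85e7d96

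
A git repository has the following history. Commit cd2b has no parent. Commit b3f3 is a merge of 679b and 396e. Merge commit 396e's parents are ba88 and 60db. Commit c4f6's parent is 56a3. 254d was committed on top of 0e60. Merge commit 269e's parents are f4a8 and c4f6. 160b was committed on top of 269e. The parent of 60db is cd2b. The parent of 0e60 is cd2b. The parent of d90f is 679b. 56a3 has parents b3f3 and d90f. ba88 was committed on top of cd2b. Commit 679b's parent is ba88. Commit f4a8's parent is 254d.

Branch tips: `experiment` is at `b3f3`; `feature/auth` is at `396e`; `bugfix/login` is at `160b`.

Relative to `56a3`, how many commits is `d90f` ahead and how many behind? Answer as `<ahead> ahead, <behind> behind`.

Reachable from d90f: {679b, ba88, cd2b, d90f}.
Reachable from 56a3: {396e, 56a3, 60db, 679b, b3f3, ba88, cd2b, d90f}.
Only in d90f's history (ahead): {} — 0.
Only in 56a3's history (behind): {396e, 56a3, 60db, b3f3} — 4.

0 ahead, 4 behind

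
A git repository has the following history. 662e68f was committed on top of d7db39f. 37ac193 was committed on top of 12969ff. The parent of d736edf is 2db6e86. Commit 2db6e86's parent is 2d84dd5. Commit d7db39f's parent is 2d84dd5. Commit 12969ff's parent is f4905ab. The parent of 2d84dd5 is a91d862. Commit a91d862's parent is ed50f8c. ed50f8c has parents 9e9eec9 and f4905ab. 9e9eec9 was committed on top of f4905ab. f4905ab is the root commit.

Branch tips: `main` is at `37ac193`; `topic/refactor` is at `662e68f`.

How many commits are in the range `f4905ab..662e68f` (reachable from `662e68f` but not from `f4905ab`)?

6

Reachable from 662e68f: {2d84dd5, 662e68f, 9e9eec9, a91d862, d7db39f, ed50f8c, f4905ab}.
Reachable from f4905ab: {f4905ab}.
In 662e68f's history but not f4905ab's: {2d84dd5, 662e68f, 9e9eec9, a91d862, d7db39f, ed50f8c} — 6 commits.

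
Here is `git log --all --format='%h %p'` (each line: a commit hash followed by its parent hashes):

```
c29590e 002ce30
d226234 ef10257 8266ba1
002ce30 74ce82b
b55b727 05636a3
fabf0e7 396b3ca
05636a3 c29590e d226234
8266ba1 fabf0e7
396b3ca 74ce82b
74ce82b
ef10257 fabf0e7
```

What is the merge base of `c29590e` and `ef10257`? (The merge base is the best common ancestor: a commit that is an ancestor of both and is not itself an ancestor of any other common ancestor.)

74ce82b

Ancestors of c29590e: {002ce30, 74ce82b, c29590e}.
Ancestors of ef10257: {396b3ca, 74ce82b, ef10257, fabf0e7}.
Common ancestors: {74ce82b}.
The only common ancestor is 74ce82b, so it is the merge base.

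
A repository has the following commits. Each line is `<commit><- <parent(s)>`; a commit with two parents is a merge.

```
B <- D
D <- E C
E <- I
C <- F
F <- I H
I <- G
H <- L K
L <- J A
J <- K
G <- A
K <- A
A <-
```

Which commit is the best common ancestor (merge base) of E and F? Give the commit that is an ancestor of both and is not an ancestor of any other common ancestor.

Ancestors of E: {A, E, G, I}.
Ancestors of F: {A, F, G, H, I, J, K, L}.
Common ancestors: {A, G, I}.
Among these, I is not an ancestor of any other common ancestor — it is the merge base.

I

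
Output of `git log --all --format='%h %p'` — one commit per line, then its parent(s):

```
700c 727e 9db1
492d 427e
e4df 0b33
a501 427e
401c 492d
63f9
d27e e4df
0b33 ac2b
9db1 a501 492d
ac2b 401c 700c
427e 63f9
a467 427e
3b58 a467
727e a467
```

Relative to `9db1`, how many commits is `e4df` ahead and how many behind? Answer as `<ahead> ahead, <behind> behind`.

Reachable from e4df: {0b33, 401c, 427e, 492d, 63f9, 700c, 727e, 9db1, a467, a501, ac2b, e4df}.
Reachable from 9db1: {427e, 492d, 63f9, 9db1, a501}.
Only in e4df's history (ahead): {0b33, 401c, 700c, 727e, a467, ac2b, e4df} — 7.
Only in 9db1's history (behind): {} — 0.

7 ahead, 0 behind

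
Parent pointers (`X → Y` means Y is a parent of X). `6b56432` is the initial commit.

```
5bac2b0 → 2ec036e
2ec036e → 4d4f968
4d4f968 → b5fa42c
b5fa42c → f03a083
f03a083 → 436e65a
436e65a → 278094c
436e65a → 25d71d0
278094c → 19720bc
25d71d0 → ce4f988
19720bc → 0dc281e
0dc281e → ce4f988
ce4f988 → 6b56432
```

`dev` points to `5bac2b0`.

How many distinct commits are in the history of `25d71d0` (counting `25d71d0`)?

Walking parent pointers from 25d71d0: reachable set = {25d71d0, 6b56432, ce4f988}.
That is 3 commits.

3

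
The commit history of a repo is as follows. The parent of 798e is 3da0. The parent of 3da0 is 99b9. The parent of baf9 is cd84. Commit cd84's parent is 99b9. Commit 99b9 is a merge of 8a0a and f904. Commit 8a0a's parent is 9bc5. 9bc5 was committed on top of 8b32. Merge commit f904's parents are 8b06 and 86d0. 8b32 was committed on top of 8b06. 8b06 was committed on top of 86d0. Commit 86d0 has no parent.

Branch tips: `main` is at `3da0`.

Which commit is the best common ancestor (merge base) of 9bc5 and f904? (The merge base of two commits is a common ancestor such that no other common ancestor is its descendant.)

8b06

Ancestors of 9bc5: {86d0, 8b06, 8b32, 9bc5}.
Ancestors of f904: {86d0, 8b06, f904}.
Common ancestors: {86d0, 8b06}.
Among these, 8b06 is not an ancestor of any other common ancestor — it is the merge base.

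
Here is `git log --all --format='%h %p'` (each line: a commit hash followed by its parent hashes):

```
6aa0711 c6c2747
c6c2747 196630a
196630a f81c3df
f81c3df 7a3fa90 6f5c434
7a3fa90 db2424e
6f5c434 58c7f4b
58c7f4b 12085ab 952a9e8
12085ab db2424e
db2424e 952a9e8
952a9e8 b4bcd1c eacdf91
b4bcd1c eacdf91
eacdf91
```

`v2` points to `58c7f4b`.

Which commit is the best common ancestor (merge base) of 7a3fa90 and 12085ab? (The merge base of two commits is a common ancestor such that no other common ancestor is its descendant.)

db2424e

Ancestors of 7a3fa90: {7a3fa90, 952a9e8, b4bcd1c, db2424e, eacdf91}.
Ancestors of 12085ab: {12085ab, 952a9e8, b4bcd1c, db2424e, eacdf91}.
Common ancestors: {952a9e8, b4bcd1c, db2424e, eacdf91}.
Among these, db2424e is not an ancestor of any other common ancestor — it is the merge base.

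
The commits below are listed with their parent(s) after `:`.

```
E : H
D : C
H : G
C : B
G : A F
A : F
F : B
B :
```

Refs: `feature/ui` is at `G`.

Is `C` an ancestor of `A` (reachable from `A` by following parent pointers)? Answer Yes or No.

No

Ancestors of A: {A, B, F}.
C is not in that set, so it is not an ancestor of A.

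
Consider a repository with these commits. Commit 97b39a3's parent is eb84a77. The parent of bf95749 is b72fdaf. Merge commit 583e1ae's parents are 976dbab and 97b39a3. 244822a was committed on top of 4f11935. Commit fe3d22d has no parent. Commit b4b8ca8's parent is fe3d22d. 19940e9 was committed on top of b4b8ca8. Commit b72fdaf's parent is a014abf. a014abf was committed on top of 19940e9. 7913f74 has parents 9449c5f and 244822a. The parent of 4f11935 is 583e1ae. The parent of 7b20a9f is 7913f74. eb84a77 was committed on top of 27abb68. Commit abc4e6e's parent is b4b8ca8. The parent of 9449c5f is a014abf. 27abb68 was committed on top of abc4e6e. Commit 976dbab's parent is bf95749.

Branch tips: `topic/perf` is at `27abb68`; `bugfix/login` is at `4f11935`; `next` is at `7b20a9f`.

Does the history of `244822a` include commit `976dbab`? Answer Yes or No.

Ancestors of 244822a (commits reachable by following parents): {19940e9, 244822a, 27abb68, 4f11935, 583e1ae, 976dbab, 97b39a3, a014abf, abc4e6e, b4b8ca8, b72fdaf, bf95749, eb84a77, fe3d22d}.
976dbab is in that set, so it is an ancestor of 244822a.

Yes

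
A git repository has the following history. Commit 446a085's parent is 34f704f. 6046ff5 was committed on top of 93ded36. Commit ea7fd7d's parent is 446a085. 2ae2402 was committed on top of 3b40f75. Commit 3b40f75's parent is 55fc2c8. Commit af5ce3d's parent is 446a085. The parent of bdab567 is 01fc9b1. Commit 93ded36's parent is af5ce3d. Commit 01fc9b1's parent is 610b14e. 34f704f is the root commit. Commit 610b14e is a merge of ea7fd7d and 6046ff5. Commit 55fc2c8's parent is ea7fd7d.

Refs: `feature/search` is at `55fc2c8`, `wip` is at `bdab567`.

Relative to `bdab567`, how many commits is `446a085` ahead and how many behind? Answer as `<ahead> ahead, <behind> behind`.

0 ahead, 7 behind

Reachable from 446a085: {34f704f, 446a085}.
Reachable from bdab567: {01fc9b1, 34f704f, 446a085, 6046ff5, 610b14e, 93ded36, af5ce3d, bdab567, ea7fd7d}.
Only in 446a085's history (ahead): {} — 0.
Only in bdab567's history (behind): {01fc9b1, 6046ff5, 610b14e, 93ded36, af5ce3d, bdab567, ea7fd7d} — 7.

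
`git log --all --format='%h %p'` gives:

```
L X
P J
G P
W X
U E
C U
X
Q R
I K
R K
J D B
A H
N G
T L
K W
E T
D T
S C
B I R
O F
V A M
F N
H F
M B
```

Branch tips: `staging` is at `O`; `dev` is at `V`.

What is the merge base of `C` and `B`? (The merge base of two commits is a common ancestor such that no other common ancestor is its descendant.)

Ancestors of C: {C, E, L, T, U, X}.
Ancestors of B: {B, I, K, R, W, X}.
Common ancestors: {X}.
The only common ancestor is X, so it is the merge base.

X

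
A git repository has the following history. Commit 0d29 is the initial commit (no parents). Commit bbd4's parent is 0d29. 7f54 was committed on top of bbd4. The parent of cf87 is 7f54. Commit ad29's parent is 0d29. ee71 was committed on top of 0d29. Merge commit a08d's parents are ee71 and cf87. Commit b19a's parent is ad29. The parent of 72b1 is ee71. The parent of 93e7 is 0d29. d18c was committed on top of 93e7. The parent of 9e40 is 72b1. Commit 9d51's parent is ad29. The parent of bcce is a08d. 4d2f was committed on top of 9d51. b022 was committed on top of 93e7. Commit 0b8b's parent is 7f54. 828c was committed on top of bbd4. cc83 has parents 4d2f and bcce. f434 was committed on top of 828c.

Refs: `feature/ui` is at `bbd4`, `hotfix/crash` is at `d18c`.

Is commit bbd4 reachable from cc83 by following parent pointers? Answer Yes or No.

Yes

Ancestors of cc83 (commits reachable by following parents): {0d29, 4d2f, 7f54, 9d51, a08d, ad29, bbd4, bcce, cc83, cf87, ee71}.
bbd4 is in that set, so it is an ancestor of cc83.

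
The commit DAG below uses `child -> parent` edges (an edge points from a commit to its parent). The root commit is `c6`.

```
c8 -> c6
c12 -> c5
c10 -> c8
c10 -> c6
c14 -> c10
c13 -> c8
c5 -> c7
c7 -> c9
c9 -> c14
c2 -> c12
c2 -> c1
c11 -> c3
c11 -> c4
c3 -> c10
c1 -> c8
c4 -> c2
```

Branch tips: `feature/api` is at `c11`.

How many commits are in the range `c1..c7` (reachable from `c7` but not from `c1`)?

4

Reachable from c7: {c10, c14, c6, c7, c8, c9}.
Reachable from c1: {c1, c6, c8}.
In c7's history but not c1's: {c10, c14, c7, c9} — 4 commits.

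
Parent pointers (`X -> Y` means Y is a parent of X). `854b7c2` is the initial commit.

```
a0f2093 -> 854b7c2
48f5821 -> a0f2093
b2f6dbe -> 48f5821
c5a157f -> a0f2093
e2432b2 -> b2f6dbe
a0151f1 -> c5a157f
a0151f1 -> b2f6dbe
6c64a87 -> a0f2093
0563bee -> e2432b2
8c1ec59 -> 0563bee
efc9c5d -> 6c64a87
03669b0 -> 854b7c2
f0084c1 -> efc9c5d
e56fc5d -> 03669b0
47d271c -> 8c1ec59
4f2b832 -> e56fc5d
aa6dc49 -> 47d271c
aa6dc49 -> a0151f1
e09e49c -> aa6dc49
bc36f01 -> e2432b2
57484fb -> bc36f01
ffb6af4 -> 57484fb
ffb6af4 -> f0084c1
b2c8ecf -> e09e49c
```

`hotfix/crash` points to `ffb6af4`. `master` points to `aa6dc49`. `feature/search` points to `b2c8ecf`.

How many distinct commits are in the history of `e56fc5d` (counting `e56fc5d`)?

3

Walking parent pointers from e56fc5d: reachable set = {03669b0, 854b7c2, e56fc5d}.
That is 3 commits.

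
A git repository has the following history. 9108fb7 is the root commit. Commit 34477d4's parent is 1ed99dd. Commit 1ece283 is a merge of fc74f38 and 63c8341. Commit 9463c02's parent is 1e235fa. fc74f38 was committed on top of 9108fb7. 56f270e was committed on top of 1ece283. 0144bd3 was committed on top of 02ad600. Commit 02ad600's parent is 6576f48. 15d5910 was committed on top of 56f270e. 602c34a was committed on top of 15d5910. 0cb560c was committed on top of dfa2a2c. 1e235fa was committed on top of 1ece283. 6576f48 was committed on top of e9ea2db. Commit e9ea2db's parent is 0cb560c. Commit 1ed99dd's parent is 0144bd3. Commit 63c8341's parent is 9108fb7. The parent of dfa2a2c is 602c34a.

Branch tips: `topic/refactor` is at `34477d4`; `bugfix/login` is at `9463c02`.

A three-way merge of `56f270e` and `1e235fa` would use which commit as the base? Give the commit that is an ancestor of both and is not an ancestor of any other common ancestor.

Ancestors of 56f270e: {1ece283, 56f270e, 63c8341, 9108fb7, fc74f38}.
Ancestors of 1e235fa: {1e235fa, 1ece283, 63c8341, 9108fb7, fc74f38}.
Common ancestors: {1ece283, 63c8341, 9108fb7, fc74f38}.
Among these, 1ece283 is not an ancestor of any other common ancestor — it is the merge base.

1ece283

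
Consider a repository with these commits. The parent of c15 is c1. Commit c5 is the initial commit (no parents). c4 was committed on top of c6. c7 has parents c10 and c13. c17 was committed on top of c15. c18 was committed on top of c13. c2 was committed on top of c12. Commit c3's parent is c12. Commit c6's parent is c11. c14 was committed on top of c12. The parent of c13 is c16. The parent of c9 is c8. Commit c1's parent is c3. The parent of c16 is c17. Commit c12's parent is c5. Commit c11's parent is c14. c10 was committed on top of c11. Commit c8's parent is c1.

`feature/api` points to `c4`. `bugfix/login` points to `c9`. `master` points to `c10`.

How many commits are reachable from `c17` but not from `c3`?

3

Reachable from c17: {c1, c12, c15, c17, c3, c5}.
Reachable from c3: {c12, c3, c5}.
In c17's history but not c3's: {c1, c15, c17} — 3 commits.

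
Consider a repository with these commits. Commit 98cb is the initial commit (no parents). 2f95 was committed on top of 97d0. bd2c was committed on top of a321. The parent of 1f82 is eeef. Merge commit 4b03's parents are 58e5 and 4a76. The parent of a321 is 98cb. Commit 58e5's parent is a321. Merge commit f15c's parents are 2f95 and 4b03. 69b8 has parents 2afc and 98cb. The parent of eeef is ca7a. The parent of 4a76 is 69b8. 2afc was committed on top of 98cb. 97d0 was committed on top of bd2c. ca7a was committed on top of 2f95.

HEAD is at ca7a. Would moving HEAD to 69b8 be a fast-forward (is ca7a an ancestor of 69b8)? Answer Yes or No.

No

A fast-forward from ca7a to 69b8 is possible iff ca7a is an ancestor of 69b8.
Ancestors of 69b8: {2afc, 69b8, 98cb}.
ca7a is not among them, so fast-forward is not possible.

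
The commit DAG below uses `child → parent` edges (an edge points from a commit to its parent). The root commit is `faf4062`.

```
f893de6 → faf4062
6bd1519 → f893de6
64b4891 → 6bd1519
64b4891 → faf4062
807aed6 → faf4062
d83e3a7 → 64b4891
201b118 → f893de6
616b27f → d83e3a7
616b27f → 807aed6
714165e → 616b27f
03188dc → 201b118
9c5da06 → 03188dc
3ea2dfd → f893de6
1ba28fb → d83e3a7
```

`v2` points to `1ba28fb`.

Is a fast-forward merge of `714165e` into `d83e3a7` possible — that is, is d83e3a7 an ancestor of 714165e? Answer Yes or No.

Yes

A fast-forward from d83e3a7 to 714165e is possible iff d83e3a7 is an ancestor of 714165e.
Ancestors of 714165e: {616b27f, 64b4891, 6bd1519, 714165e, 807aed6, d83e3a7, f893de6, faf4062}.
d83e3a7 is among them, so fast-forward is possible.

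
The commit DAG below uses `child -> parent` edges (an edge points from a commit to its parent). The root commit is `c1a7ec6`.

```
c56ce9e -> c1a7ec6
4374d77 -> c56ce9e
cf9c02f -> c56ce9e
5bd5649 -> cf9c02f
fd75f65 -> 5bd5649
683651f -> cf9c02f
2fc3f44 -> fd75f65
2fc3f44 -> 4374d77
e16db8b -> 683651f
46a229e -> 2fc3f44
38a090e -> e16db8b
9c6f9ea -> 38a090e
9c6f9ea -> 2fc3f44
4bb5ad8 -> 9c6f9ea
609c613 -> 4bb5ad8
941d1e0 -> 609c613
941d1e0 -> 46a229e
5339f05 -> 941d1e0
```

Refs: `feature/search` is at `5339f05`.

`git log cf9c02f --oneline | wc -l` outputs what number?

Walking parent pointers from cf9c02f: reachable set = {c1a7ec6, c56ce9e, cf9c02f}.
That is 3 commits.

3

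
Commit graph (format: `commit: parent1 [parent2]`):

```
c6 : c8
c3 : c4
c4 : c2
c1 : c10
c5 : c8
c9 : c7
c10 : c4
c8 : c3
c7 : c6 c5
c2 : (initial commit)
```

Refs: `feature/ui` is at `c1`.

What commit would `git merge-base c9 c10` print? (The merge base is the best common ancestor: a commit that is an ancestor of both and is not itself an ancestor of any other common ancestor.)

Ancestors of c9: {c2, c3, c4, c5, c6, c7, c8, c9}.
Ancestors of c10: {c10, c2, c4}.
Common ancestors: {c2, c4}.
Among these, c4 is not an ancestor of any other common ancestor — it is the merge base.

c4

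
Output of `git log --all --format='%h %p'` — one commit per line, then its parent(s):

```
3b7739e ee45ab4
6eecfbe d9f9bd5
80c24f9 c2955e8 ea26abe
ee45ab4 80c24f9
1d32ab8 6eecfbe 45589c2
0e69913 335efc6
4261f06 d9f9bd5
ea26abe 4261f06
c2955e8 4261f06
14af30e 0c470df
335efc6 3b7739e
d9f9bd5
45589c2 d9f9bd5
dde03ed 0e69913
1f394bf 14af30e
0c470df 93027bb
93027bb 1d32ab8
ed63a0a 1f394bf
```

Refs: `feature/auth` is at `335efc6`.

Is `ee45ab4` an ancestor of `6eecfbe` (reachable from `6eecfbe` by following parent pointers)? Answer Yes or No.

No

Ancestors of 6eecfbe: {6eecfbe, d9f9bd5}.
ee45ab4 is not in that set, so it is not an ancestor of 6eecfbe.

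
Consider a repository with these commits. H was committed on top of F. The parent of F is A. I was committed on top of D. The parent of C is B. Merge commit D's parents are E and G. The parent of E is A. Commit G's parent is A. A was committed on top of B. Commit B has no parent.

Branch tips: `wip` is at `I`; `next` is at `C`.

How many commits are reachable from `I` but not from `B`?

5

Reachable from I: {A, B, D, E, G, I}.
Reachable from B: {B}.
In I's history but not B's: {A, D, E, G, I} — 5 commits.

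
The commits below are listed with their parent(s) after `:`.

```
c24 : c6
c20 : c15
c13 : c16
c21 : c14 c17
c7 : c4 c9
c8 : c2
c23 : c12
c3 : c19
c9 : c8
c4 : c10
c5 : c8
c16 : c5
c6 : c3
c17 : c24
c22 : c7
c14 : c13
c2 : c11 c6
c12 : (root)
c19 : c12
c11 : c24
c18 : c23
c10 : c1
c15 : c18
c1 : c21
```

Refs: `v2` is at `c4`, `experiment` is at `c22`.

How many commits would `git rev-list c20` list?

5

Walking parent pointers from c20: reachable set = {c12, c15, c18, c20, c23}.
That is 5 commits.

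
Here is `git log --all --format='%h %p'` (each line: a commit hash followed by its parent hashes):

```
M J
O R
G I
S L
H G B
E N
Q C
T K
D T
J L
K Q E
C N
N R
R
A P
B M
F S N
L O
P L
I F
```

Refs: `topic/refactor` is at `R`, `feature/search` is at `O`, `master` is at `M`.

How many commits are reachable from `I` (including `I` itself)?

7

Walking parent pointers from I: reachable set = {F, I, L, N, O, R, S}.
That is 7 commits.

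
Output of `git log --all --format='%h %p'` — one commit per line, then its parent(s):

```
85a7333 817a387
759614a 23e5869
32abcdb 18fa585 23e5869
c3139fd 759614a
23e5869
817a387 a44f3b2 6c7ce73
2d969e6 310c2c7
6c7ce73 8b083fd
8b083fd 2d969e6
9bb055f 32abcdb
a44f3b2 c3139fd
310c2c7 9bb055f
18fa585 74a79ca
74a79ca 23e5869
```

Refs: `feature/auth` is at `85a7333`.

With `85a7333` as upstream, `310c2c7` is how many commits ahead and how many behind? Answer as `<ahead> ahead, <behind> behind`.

Reachable from 310c2c7: {18fa585, 23e5869, 310c2c7, 32abcdb, 74a79ca, 9bb055f}.
Reachable from 85a7333: {18fa585, 23e5869, 2d969e6, 310c2c7, 32abcdb, 6c7ce73, 74a79ca, 759614a, 817a387, 85a7333, 8b083fd, 9bb055f, a44f3b2, c3139fd}.
Only in 310c2c7's history (ahead): {} — 0.
Only in 85a7333's history (behind): {2d969e6, 6c7ce73, 759614a, 817a387, 85a7333, 8b083fd, a44f3b2, c3139fd} — 8.

0 ahead, 8 behind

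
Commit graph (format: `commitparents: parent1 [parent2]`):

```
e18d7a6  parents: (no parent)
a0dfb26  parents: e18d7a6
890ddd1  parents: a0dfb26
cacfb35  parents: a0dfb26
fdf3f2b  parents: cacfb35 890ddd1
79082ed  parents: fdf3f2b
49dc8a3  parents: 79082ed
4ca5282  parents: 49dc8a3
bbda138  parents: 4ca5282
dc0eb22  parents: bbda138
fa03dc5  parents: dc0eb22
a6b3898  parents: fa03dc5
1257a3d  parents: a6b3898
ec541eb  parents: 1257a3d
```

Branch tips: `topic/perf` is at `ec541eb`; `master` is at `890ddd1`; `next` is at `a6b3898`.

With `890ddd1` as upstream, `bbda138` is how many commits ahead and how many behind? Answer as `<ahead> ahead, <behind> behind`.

6 ahead, 0 behind

Reachable from bbda138: {49dc8a3, 4ca5282, 79082ed, 890ddd1, a0dfb26, bbda138, cacfb35, e18d7a6, fdf3f2b}.
Reachable from 890ddd1: {890ddd1, a0dfb26, e18d7a6}.
Only in bbda138's history (ahead): {49dc8a3, 4ca5282, 79082ed, bbda138, cacfb35, fdf3f2b} — 6.
Only in 890ddd1's history (behind): {} — 0.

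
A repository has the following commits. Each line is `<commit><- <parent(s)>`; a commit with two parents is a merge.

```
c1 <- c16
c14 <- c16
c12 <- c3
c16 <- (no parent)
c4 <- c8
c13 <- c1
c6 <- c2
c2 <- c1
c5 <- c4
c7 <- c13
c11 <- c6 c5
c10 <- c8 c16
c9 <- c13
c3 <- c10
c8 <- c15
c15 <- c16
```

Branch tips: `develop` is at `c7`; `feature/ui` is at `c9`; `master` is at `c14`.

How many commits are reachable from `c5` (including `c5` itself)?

Walking parent pointers from c5: reachable set = {c15, c16, c4, c5, c8}.
That is 5 commits.

5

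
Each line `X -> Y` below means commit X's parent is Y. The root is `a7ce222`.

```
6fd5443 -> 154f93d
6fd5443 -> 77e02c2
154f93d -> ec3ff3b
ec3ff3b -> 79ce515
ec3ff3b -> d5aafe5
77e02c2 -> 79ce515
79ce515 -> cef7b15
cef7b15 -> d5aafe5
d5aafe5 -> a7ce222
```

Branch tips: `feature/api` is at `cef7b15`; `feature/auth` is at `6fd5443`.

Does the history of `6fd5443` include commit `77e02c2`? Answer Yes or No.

Ancestors of 6fd5443 (commits reachable by following parents): {154f93d, 6fd5443, 77e02c2, 79ce515, a7ce222, cef7b15, d5aafe5, ec3ff3b}.
77e02c2 is in that set, so it is an ancestor of 6fd5443.

Yes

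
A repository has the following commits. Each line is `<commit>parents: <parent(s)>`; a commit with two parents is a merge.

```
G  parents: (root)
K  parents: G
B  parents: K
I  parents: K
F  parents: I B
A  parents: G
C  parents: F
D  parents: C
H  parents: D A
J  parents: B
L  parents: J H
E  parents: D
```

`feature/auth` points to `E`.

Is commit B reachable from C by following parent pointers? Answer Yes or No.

Yes

Ancestors of C (commits reachable by following parents): {B, C, F, G, I, K}.
B is in that set, so it is an ancestor of C.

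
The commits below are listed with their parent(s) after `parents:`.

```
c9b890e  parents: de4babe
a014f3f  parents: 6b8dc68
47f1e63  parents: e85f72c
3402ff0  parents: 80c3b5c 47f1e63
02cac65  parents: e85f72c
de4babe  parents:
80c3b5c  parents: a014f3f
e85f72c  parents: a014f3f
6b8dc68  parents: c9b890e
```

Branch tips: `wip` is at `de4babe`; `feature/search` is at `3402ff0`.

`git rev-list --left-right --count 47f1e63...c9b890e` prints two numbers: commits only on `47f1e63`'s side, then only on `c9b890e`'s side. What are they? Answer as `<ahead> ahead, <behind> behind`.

4 ahead, 0 behind

Reachable from 47f1e63: {47f1e63, 6b8dc68, a014f3f, c9b890e, de4babe, e85f72c}.
Reachable from c9b890e: {c9b890e, de4babe}.
Only in 47f1e63's history (ahead): {47f1e63, 6b8dc68, a014f3f, e85f72c} — 4.
Only in c9b890e's history (behind): {} — 0.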